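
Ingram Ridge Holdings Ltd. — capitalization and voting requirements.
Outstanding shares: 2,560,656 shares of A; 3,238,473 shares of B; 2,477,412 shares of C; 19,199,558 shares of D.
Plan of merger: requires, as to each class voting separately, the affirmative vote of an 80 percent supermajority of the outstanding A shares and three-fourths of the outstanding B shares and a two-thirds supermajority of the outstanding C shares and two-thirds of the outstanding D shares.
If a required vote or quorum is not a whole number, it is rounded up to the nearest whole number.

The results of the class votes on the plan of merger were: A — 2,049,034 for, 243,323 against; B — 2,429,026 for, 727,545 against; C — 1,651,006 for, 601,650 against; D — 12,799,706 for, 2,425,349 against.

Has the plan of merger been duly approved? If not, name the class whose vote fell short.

Not approved — the C shares did not give the required vote.

A: 4/5 of 2560656 = 2048524.80, rounded up to 2048525; 2,048,525 required, 2,049,034 in favor — approved.
B: 3/4 of 3238473 = 2428854.75, rounded up to 2428855; 2,428,855 required, 2,429,026 in favor — approved.
C: 2/3 of 2477412 = 1651608; 1,651,608 required, 1,651,006 in favor — not approved.
D: 2/3 of 19199558 = 12799705.33, rounded up to 12799706; 12,799,706 required, 12,799,706 in favor — approved.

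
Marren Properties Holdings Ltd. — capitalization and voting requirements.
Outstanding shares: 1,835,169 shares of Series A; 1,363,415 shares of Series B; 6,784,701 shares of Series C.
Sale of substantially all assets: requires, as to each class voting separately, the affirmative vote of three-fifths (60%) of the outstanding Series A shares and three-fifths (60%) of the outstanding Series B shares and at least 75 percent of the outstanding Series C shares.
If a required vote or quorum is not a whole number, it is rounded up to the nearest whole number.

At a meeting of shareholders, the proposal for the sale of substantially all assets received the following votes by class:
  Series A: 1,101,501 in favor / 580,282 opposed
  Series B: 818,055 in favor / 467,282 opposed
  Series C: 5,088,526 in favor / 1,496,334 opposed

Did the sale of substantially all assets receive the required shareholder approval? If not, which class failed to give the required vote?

Series A: 3/5 of 1835169 = 1101101.40, rounded up to 1101102; 1,101,102 required, 1,101,501 in favor — approved.
Series B: 3/5 of 1363415 = 818049; 818,049 required, 818,055 in favor — approved.
Series C: 3/4 of 6784701 = 5088525.75, rounded up to 5088526; 5,088,526 required, 5,088,526 in favor — approved.

Approved — every class gave the required vote.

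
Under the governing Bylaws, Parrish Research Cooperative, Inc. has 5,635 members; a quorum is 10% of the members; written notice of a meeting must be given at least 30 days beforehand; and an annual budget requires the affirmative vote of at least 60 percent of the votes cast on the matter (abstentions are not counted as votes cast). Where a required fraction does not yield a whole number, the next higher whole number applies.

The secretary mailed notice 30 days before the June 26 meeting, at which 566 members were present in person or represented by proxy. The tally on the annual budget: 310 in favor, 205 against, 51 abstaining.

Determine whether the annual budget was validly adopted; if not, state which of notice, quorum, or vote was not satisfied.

Valid — all requirements satisfied.

Notice: 30 days given; 30 required. Satisfied.
Quorum: 10% of 5,635 = 563.50, rounded up to 564; 566 present. Satisfied.
Vote: requires three-fifths of the votes cast (566 − 51 abstaining = 515); 3/5 of 515 = 309, so 309 needed; 310 in favor. Satisfied.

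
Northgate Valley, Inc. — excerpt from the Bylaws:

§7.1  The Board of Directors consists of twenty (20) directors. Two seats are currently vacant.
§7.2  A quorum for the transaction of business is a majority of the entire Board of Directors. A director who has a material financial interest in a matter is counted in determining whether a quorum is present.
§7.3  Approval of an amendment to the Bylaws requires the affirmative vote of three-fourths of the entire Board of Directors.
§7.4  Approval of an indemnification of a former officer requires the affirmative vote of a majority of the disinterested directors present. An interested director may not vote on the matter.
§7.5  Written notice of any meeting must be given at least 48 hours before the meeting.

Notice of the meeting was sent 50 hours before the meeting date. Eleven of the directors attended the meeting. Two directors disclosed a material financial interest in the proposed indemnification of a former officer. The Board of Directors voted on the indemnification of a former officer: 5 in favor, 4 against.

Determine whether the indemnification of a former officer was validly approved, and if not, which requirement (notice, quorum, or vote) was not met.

Notice: 50 hours given; 48 required (50 ≥ 48). Satisfied.
Quorum: 11 present (interested directors count toward quorum); quorum is 11. Satisfied.
Vote: the indemnification of a former officer requires a majority of the disinterested directors present (11 − 2 = 9). A majority of 9 is 5, so 5 affirmative votes are needed; 5 voted in favor. Satisfied.

Valid — all requirements satisfied.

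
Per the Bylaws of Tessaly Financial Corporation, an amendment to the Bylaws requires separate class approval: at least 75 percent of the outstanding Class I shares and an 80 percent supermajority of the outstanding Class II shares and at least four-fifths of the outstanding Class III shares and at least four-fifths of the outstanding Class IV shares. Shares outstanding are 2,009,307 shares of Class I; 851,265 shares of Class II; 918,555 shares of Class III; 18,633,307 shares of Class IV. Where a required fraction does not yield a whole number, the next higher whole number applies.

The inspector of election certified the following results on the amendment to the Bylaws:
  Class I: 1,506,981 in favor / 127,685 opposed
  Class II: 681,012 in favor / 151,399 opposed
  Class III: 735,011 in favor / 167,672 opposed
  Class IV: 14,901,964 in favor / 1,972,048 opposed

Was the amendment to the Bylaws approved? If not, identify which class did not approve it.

Class I: 3/4 of 2009307 = 1506980.25, rounded up to 1506981; 1,506,981 required, 1,506,981 in favor — approved.
Class II: 4/5 of 851265 = 681012; 681,012 required, 681,012 in favor — approved.
Class III: 4/5 of 918555 = 734844; 734,844 required, 735,011 in favor — approved.
Class IV: 4/5 of 18633307 = 14906645.60, rounded up to 14906646; 14,906,646 required, 14,901,964 in favor — not approved.

Not approved — the Class IV shares did not give the required vote.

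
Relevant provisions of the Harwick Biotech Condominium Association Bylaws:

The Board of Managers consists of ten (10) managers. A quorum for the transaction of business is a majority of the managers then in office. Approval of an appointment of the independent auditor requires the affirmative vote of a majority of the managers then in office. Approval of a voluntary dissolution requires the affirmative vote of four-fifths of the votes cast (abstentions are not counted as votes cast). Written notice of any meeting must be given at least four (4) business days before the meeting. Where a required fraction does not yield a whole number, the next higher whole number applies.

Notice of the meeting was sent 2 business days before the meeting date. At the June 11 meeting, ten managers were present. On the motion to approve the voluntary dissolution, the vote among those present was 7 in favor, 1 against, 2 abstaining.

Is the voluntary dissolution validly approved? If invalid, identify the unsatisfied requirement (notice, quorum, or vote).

Notice: 2 business days given; 4 required (2 < 4). Not satisfied.
Quorum: 10 present; quorum is 6. Satisfied.
Vote: the voluntary dissolution requires four-fifths of the votes cast (10 present − 2 abstaining = 8). 4/5 of 8 = 6.40, rounded up to 7, so 7 affirmative votes are needed; 7 voted in favor. Satisfied.

Invalid — notice requirement not satisfied.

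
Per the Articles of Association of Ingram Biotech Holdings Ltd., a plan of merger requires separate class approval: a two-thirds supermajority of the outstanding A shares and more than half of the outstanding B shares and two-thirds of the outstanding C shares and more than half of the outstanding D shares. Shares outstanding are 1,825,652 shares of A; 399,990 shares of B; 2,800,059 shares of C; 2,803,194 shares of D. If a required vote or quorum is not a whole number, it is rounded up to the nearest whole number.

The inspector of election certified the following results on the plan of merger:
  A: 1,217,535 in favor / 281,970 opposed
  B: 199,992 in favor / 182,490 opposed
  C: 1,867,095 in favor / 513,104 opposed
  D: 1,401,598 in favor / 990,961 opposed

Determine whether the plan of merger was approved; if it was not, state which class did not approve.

A: 2/3 of 1825652 = 1217101.33, rounded up to 1217102; 1,217,102 required, 1,217,535 in favor — approved.
B: a majority of 399990 is 199996; 199,996 required, 199,992 in favor — not approved.
C: 2/3 of 2800059 = 1866706; 1,866,706 required, 1,867,095 in favor — approved.
D: a majority of 2803194 is 1401598; 1,401,598 required, 1,401,598 in favor — approved.

Not approved — the B shares did not give the required vote.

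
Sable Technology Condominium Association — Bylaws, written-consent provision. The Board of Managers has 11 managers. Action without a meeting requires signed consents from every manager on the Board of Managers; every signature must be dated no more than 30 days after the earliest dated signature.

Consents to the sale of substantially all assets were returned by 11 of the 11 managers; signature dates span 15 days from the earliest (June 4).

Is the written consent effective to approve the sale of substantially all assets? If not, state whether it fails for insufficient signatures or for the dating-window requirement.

Effective — both the signature and dating-window requirements are satisfied.

Signatures required: the unanimous vote of 11 — unanimous means all 11, so 11 needed; 11 signed. Sufficient.
Dating window: the latest signature is 15 days after the earliest; the limit is 30 days. Within the window.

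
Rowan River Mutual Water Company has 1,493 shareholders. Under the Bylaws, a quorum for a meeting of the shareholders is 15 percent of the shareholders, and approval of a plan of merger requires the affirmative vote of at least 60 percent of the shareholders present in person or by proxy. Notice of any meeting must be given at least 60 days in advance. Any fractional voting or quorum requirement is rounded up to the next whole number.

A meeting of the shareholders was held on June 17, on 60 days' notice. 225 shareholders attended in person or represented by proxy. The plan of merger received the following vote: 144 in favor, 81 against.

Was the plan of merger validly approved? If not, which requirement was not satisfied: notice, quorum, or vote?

Valid — all requirements satisfied.

Notice: 60 days given; 60 required. Satisfied.
Quorum: 15% of 1,493 = 223.95, rounded up to 224; 225 present. Satisfied.
Vote: requires three-fifths of those present (225); 3/5 of 225 = 135, so 135 needed; 144 in favor. Satisfied.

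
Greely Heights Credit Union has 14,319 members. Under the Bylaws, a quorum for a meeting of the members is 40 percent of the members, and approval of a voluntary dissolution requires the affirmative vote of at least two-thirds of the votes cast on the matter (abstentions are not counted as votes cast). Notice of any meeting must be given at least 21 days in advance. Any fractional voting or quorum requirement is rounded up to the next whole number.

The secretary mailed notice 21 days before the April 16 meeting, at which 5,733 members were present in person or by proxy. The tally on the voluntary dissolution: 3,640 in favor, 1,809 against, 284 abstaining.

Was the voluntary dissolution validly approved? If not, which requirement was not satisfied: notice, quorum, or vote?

Notice: 21 days given; 21 required. Satisfied.
Quorum: 40% of 14,319 = 5,727.60, rounded up to 5,728; 5,733 present. Satisfied.
Vote: requires two-thirds of the votes cast (5,733 − 284 abstaining = 5,449); 2/3 of 5449 = 3632.67, rounded up to 3633, so 3,633 needed; 3,640 in favor. Satisfied.

Valid — all requirements satisfied.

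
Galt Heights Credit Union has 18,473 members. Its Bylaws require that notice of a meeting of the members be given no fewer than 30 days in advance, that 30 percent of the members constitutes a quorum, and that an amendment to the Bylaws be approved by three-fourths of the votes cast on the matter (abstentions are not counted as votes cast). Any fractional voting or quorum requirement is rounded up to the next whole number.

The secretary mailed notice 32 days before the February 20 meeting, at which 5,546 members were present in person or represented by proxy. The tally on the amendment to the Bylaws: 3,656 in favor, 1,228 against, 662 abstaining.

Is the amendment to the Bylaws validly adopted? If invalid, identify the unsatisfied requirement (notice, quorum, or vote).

Notice: 32 days given; 30 required. Satisfied.
Quorum: 30% of 18,473 = 5,541.90, rounded up to 5,542; 5,546 present. Satisfied.
Vote: requires three-fourths of the votes cast (5,546 − 662 abstaining = 4,884); 3/4 of 4884 = 3663, so 3,663 needed; 3,656 in favor. Not satisfied.

Invalid — vote requirement not satisfied.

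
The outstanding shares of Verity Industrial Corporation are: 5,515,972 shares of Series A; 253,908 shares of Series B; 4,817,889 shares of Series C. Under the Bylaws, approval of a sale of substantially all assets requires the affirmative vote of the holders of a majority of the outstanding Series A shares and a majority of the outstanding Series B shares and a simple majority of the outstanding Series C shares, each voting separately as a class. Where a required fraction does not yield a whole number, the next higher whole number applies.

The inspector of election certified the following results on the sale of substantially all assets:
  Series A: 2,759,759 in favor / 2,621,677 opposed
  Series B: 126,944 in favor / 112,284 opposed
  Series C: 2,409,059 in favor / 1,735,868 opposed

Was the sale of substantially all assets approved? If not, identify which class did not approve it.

Series A: a majority of 5515972 is 2757987; 2,757,987 required, 2,759,759 in favor — approved.
Series B: a majority of 253908 is 126955; 126,955 required, 126,944 in favor — not approved.
Series C: a majority of 4817889 is 2408945; 2,408,945 required, 2,409,059 in favor — approved.

Not approved — the Series B shares did not give the required vote.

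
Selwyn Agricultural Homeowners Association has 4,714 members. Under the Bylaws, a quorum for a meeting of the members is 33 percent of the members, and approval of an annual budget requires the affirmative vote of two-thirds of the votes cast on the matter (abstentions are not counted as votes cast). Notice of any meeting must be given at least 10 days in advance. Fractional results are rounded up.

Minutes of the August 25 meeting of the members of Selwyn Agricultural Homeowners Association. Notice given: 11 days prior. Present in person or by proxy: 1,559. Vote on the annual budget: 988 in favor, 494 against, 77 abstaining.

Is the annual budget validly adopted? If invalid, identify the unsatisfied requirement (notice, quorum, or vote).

Valid — all requirements satisfied.

Notice: 11 days given; 10 required. Satisfied.
Quorum: 33% of 4,714 = 1,555.62, rounded up to 1,556; 1,559 present. Satisfied.
Vote: requires two-thirds of the votes cast (1,559 − 77 abstaining = 1,482); 2/3 of 1482 = 988, so 988 needed; 988 in favor. Satisfied.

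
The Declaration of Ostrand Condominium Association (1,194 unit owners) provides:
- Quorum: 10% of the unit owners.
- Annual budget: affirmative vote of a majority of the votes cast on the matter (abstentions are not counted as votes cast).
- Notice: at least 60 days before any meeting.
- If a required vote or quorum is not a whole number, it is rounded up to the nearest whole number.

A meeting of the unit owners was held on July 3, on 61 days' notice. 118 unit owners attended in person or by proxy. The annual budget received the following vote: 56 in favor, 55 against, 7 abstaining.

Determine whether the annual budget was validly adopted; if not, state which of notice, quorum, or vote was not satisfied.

Invalid — quorum requirement not satisfied.

Notice: 61 days given; 60 required. Satisfied.
Quorum: 10% of 1,194 = 119.40, rounded up to 120; 118 present. Not satisfied.
Vote: requires a majority of the votes cast (118 − 7 abstaining = 111); a majority of 111 is 56, so 56 needed; 56 in favor. Satisfied.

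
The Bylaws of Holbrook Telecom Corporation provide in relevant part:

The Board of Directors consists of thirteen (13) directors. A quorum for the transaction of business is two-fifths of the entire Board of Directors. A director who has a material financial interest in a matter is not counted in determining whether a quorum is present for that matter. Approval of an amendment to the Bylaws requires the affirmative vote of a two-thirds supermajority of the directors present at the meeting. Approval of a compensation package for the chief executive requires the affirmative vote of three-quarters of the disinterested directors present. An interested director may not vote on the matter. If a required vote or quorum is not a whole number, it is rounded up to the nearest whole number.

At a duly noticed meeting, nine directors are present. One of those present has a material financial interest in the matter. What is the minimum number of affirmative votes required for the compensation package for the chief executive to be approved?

The compensation package for the chief executive requires three-fourths of the disinterested directors present (9 − 1 = 8).
3/4 of 8 = 6.

6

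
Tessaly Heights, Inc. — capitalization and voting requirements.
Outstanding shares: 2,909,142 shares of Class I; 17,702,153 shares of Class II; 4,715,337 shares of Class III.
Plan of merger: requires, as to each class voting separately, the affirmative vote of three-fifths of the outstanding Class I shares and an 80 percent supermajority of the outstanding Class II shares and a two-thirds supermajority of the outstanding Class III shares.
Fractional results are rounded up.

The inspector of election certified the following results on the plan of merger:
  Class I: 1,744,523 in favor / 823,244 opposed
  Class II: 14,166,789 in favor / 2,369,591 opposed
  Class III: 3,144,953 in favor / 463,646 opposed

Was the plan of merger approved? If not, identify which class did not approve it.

Not approved — the Class I shares did not give the required vote.

Class I: 3/5 of 2909142 = 1745485.20, rounded up to 1745486; 1,745,486 required, 1,744,523 in favor — not approved.
Class II: 4/5 of 17702153 = 14161722.40, rounded up to 14161723; 14,161,723 required, 14,166,789 in favor — approved.
Class III: 2/3 of 4715337 = 3143558; 3,143,558 required, 3,144,953 in favor — approved.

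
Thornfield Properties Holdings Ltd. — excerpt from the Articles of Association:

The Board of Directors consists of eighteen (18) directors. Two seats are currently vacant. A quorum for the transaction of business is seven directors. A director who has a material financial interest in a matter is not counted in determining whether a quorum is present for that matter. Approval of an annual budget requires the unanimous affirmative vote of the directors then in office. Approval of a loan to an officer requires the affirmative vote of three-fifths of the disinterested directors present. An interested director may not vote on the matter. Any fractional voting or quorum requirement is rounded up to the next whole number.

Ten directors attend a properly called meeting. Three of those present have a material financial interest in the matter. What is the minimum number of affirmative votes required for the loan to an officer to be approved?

The loan to an officer requires three-fifths of the disinterested directors present (10 − 3 = 7).
3/5 of 7 = 4.20, rounded up to 5.

5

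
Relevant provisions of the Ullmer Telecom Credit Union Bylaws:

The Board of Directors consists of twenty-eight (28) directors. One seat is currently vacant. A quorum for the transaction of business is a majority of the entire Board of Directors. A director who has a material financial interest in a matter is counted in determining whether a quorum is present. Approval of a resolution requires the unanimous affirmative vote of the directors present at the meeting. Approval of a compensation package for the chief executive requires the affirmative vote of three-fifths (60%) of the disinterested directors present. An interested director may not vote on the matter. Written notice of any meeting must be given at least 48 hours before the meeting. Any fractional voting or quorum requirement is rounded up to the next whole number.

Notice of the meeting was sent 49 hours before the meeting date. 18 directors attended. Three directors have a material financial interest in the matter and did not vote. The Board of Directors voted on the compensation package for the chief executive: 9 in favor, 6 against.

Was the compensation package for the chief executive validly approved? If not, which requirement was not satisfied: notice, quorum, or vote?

Notice: 49 hours given; 48 required (49 ≥ 48). Satisfied.
Quorum: 18 present (interested directors count toward quorum); quorum is 15. Satisfied.
Vote: the compensation package for the chief executive requires three-fifths of the disinterested directors present (18 − 3 = 15). 3/5 of 15 = 9, so 9 affirmative votes are needed; 9 voted in favor. Satisfied.

Valid — all requirements satisfied.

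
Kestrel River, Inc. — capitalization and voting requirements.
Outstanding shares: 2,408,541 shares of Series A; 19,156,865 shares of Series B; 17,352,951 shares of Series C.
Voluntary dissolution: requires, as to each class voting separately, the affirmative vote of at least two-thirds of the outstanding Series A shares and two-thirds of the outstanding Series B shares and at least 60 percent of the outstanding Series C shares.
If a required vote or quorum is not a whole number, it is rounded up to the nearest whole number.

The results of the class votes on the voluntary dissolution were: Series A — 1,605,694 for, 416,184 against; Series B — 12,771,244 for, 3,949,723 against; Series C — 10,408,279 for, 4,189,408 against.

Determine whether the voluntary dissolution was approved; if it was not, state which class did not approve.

Series A: 2/3 of 2408541 = 1605694; 1,605,694 required, 1,605,694 in favor — approved.
Series B: 2/3 of 19156865 = 12771243.33, rounded up to 12771244; 12,771,244 required, 12,771,244 in favor — approved.
Series C: 3/5 of 17352951 = 10411770.60, rounded up to 10411771; 10,411,771 required, 10,408,279 in favor — not approved.

Not approved — the Series C shares did not give the required vote.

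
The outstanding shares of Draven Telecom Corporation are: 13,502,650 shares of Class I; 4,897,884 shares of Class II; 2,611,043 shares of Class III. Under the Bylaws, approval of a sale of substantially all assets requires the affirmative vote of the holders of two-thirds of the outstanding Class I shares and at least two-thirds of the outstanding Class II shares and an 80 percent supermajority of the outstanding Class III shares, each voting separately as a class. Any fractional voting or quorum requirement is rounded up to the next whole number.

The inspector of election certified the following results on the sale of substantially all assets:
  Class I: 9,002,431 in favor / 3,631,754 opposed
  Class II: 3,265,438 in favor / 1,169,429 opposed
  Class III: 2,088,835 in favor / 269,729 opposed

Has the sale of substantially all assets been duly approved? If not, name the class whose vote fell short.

Class I: 2/3 of 13502650 = 9001766.67, rounded up to 9001767; 9,001,767 required, 9,002,431 in favor — approved.
Class II: 2/3 of 4897884 = 3265256; 3,265,256 required, 3,265,438 in favor — approved.
Class III: 4/5 of 2611043 = 2088834.40, rounded up to 2088835; 2,088,835 required, 2,088,835 in favor — approved.

Approved — every class gave the required vote.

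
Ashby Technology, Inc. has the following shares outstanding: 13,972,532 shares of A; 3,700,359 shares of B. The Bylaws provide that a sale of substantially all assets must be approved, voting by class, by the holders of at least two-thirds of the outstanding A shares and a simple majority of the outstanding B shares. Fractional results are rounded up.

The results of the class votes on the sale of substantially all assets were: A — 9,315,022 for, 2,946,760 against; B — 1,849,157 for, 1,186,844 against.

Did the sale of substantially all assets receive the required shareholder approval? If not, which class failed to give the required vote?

A: 2/3 of 13972532 = 9315021.33, rounded up to 9315022; 9,315,022 required, 9,315,022 in favor — approved.
B: a majority of 3700359 is 1850180; 1,850,180 required, 1,849,157 in favor — not approved.

Not approved — the B shares did not give the required vote.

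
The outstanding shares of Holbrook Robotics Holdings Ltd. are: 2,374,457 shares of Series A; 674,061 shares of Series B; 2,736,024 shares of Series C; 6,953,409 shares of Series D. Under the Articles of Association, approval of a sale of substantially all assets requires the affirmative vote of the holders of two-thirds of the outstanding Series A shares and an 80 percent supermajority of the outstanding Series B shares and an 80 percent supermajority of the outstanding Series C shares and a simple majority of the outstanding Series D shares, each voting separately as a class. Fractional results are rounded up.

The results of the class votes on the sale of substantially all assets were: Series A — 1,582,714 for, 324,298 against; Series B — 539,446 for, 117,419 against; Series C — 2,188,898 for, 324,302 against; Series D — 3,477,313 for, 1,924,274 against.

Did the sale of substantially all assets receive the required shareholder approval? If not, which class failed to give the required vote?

Series A: 2/3 of 2374457 = 1582971.33, rounded up to 1582972; 1,582,972 required, 1,582,714 in favor — not approved.
Series B: 4/5 of 674061 = 539248.80, rounded up to 539249; 539,249 required, 539,446 in favor — approved.
Series C: 4/5 of 2736024 = 2188819.20, rounded up to 2188820; 2,188,820 required, 2,188,898 in favor — approved.
Series D: a majority of 6953409 is 3476705; 3,476,705 required, 3,477,313 in favor — approved.

Not approved — the Series A shares did not give the required vote.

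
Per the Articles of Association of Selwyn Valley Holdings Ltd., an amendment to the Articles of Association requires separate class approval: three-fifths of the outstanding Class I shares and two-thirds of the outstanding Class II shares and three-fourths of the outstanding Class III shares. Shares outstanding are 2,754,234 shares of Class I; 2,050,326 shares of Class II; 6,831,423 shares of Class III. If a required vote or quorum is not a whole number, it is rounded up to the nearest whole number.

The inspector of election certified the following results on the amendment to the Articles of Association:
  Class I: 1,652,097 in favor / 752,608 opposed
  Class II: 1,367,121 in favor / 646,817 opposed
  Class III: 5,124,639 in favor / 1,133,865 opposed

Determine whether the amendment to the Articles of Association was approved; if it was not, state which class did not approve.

Not approved — the Class I shares did not give the required vote.

Class I: 3/5 of 2754234 = 1652540.40, rounded up to 1652541; 1,652,541 required, 1,652,097 in favor — not approved.
Class II: 2/3 of 2050326 = 1366884; 1,366,884 required, 1,367,121 in favor — approved.
Class III: 3/4 of 6831423 = 5123567.25, rounded up to 5123568; 5,123,568 required, 5,124,639 in favor — approved.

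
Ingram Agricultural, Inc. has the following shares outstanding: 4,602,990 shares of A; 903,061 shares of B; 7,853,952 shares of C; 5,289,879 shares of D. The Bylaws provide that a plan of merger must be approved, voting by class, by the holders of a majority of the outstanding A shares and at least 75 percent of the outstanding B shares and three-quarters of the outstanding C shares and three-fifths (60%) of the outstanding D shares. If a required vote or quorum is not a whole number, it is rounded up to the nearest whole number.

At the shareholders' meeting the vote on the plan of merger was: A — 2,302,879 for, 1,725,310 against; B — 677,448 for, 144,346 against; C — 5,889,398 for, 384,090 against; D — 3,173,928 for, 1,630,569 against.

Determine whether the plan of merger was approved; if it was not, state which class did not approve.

Not approved — the C shares did not give the required vote.

A: a majority of 4602990 is 2301496; 2,301,496 required, 2,302,879 in favor — approved.
B: 3/4 of 903061 = 677295.75, rounded up to 677296; 677,296 required, 677,448 in favor — approved.
C: 3/4 of 7853952 = 5890464; 5,890,464 required, 5,889,398 in favor — not approved.
D: 3/5 of 5289879 = 3173927.40, rounded up to 3173928; 3,173,928 required, 3,173,928 in favor — approved.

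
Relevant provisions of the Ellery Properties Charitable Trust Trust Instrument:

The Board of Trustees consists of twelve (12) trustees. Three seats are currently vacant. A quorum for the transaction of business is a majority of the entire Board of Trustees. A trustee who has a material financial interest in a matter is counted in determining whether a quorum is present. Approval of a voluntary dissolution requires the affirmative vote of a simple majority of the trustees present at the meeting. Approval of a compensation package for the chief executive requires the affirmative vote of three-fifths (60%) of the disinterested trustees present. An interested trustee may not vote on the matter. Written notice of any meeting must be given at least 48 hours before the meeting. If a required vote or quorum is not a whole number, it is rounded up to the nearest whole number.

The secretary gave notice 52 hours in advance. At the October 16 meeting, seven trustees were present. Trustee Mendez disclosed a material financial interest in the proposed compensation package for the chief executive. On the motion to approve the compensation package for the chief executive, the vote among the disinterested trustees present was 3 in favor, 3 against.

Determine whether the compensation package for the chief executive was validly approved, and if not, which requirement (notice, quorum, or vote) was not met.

Notice: 52 hours given; 48 required (52 ≥ 48). Satisfied.
Quorum: 7 present (interested trustees count toward quorum); quorum is 7. Satisfied.
Vote: the compensation package for the chief executive requires three-fifths of the disinterested trustees present (7 − 1 = 6). 3/5 of 6 = 3.60, rounded up to 4, so 4 affirmative votes are needed; 3 voted in favor. Not satisfied.

Invalid — vote requirement not satisfied.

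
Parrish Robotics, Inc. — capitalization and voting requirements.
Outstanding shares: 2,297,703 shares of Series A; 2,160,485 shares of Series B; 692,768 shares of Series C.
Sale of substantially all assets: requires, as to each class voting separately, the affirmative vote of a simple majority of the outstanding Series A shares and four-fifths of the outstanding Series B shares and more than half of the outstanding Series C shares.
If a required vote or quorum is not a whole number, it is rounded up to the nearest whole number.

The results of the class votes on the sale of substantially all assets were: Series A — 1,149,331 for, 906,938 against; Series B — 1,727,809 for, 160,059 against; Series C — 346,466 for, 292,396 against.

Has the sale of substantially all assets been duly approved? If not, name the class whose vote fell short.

Not approved — the Series B shares did not give the required vote.

Series A: a majority of 2297703 is 1148852; 1,148,852 required, 1,149,331 in favor — approved.
Series B: 4/5 of 2160485 = 1728388; 1,728,388 required, 1,727,809 in favor — not approved.
Series C: a majority of 692768 is 346385; 346,385 required, 346,466 in favor — approved.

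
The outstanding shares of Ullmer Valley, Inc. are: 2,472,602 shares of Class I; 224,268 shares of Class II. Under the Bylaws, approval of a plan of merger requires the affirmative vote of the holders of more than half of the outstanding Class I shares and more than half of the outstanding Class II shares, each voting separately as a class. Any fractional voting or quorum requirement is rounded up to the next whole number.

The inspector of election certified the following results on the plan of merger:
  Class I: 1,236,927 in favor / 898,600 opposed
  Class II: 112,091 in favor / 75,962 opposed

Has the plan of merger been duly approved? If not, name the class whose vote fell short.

Class I: a majority of 2472602 is 1236302; 1,236,302 required, 1,236,927 in favor — approved.
Class II: a majority of 224268 is 112135; 112,135 required, 112,091 in favor — not approved.

Not approved — the Class II shares did not give the required vote.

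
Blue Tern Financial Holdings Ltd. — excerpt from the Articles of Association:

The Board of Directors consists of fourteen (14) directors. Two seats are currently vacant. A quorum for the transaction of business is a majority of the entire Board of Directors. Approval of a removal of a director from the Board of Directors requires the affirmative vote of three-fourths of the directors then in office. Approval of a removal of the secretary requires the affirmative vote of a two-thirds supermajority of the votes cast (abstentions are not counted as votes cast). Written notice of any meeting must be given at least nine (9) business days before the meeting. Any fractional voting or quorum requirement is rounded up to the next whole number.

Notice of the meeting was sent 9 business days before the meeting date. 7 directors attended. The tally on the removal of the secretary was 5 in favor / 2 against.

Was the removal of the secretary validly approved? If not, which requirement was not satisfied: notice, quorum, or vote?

Invalid — quorum requirement not satisfied.

Notice: 9 business days given; 9 required (9 ≥ 9). Satisfied.
Quorum: 7 present; quorum is 8. Not satisfied.
Vote: the removal of the secretary requires two-thirds of the votes cast (7). 2/3 of 7 = 4.67, rounded up to 5, so 5 affirmative votes are needed; 5 voted in favor. Satisfied. (Moot — without a quorum no business can be validly transacted.)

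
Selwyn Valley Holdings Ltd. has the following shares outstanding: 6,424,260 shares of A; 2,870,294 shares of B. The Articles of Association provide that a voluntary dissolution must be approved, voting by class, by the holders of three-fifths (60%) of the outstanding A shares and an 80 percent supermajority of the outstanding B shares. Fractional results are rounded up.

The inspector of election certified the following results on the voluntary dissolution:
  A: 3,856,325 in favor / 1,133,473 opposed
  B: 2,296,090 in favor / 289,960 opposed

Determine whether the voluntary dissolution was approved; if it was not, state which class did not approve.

A: 3/5 of 6424260 = 3854556; 3,854,556 required, 3,856,325 in favor — approved.
B: 4/5 of 2870294 = 2296235.20, rounded up to 2296236; 2,296,236 required, 2,296,090 in favor — not approved.

Not approved — the B shares did not give the required vote.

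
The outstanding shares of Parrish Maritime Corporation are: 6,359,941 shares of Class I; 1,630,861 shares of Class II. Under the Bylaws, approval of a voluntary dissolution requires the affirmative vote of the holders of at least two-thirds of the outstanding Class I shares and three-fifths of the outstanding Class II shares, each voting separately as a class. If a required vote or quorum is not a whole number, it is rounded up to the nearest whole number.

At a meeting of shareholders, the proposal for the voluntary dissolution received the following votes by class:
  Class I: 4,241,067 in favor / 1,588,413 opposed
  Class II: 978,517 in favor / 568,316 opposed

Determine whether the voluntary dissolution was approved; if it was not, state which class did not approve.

Approved — every class gave the required vote.

Class I: 2/3 of 6359941 = 4239960.67, rounded up to 4239961; 4,239,961 required, 4,241,067 in favor — approved.
Class II: 3/5 of 1630861 = 978516.60, rounded up to 978517; 978,517 required, 978,517 in favor — approved.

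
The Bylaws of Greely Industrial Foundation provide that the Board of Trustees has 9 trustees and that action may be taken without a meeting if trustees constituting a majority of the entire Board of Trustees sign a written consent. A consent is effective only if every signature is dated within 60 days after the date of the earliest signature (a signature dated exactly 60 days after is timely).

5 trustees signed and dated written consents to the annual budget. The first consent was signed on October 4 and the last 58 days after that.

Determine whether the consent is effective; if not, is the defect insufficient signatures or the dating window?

Effective — both the signature and dating-window requirements are satisfied.

Signatures required: a majority of 9 — a majority of 9 is 5, so 5 needed; 5 signed. Sufficient.
Dating window: the latest signature is 58 days after the earliest; the limit is 60 days. Within the window.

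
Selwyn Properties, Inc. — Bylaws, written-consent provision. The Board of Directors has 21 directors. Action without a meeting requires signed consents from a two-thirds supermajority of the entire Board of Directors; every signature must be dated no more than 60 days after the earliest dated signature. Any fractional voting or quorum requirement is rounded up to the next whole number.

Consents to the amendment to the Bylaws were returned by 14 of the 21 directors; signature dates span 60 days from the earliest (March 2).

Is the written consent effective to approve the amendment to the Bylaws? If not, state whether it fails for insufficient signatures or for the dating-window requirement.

Signatures required: a two-thirds supermajority of 21 — 2/3 of 21 = 14, so 14 needed; 14 signed. Sufficient.
Dating window: the latest signature is 60 days after the earliest; the limit is 60 days. Within the window.

Effective — both the signature and dating-window requirements are satisfied.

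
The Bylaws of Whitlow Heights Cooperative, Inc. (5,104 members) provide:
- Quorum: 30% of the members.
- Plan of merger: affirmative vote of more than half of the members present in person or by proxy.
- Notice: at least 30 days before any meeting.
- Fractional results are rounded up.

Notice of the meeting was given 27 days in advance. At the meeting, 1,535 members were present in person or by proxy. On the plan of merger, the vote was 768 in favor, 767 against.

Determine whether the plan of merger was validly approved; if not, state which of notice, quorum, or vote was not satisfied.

Invalid — notice requirement not satisfied.

Notice: 27 days given; 30 required. Not satisfied.
Quorum: 30% of 5,104 = 1,531.20, rounded up to 1,532; 1,535 present. Satisfied.
Vote: requires a majority of those present (1,535); a majority of 1535 is 768, so 768 needed; 768 in favor. Satisfied.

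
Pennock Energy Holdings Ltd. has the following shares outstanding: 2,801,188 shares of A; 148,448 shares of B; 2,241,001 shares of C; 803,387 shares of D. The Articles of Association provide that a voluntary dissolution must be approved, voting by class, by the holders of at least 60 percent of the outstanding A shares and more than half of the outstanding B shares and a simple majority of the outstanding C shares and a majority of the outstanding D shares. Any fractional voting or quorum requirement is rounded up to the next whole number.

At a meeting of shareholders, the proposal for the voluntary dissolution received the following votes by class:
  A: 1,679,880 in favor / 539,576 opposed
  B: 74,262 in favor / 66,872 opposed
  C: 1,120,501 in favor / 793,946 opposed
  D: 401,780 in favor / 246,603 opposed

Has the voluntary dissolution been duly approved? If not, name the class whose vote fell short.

A: 3/5 of 2801188 = 1680712.80, rounded up to 1680713; 1,680,713 required, 1,679,880 in favor — not approved.
B: a majority of 148448 is 74225; 74,225 required, 74,262 in favor — approved.
C: a majority of 2241001 is 1120501; 1,120,501 required, 1,120,501 in favor — approved.
D: a majority of 803387 is 401694; 401,694 required, 401,780 in favor — approved.

Not approved — the A shares did not give the required vote.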